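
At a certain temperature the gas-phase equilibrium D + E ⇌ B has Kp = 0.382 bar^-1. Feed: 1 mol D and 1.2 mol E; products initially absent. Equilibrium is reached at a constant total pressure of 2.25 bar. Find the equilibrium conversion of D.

X = 0.290

Let X = conversion of D (basis 1 mol D); extent of reaction ξ = X.
Moles: n_D = 1 − X; n_E = 1.2 − X; n_B = X.
Total moles n_T = 2.2 − X.
Mole fractions y_i = n_i/n_T; Kp = p_B / (p_D p_E) with p_i = y_i·P.
This yields a degree-2 equation in X; solving on (0,1), X = 0.290.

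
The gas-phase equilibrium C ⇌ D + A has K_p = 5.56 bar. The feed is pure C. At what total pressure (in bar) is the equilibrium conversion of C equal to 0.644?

Take 1 mol C as basis and let X be its fractional conversion, so ξ = X.
At extent ξ: n_C = 1 − X; n_D = X; n_A = X.
n_T = Σnᵢ = 1 + X.
K_p = p_D p_A / (p_C) with p_i = (n_i/n_T)·P.
At X = 0.644: the mole-fraction product g(X) = Π y_i^ν_i = 0.7086. Since K_p = g(X)·P^{1}, P = (K_p/g)^(1/1) = (5.56/0.7086)^(1/1) = 7.85 bar.

P = 7.85 bar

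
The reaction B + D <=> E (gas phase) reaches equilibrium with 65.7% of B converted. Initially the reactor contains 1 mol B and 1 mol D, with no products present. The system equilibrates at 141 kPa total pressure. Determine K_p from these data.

K_p = 0.0532 kPa^-1

Take 1 mol B as basis and let X be its fractional conversion, so ξ = X.
Moles: n_B = 1 − X; n_D = 1 − X; n_E = X.
Summing: n_T = 2 − X.
At X = 0.657: n_B = 0.343, n_D = 0.343, n_E = 0.657, n_T = 1.34.
p_i = (n_i/n_T)·P. K_p = p_E / (p_B p_D) = 0.0532 kPa^-1.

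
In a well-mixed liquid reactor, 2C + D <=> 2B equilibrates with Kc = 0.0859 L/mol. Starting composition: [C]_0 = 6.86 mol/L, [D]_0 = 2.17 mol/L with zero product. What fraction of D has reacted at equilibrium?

Let X = conversion of D; extent ξ = 2.17·X mol/L.
Concentrations: [C] = 6.86 − 4.34X; [D] = 2.17 − 2.17X; [B] = 4.34X.
Kc = [B]^2 / ([C]^2 [D]).
Solving Kc = 0.0859 for X ∈ (0,1): X = 0.397.

X = 0.397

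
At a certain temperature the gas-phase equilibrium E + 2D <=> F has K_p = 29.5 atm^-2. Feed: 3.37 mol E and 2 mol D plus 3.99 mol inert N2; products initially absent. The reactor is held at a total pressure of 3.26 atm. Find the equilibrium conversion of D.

X = 0.873

Let X = conversion of D (basis 2 mol D); extent of reaction ξ = X.
At extent ξ: n_E = 3.37 − X; n_D = 2 − 2X; n_F = X; n_I = 3.99 (inert).
n_T = Σnᵢ = 9.36 − 2X.
Mole fractions y_i = n_i/n_T; K_p = p_F / (p_E p_D^2) with p_i = y_i·P.
This yields a degree-3 equation in X; solving on (0,1), X = 0.873.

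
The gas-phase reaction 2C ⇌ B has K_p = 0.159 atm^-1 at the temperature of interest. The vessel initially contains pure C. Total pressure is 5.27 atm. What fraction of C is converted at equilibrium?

X = 0.521

Basis: 1 mol C initially; let X = conversion of C. Extent ξ = 0.5X.
At extent ξ: n_C = 1 − X; n_B = 0.5X.
Total moles n_T = 1 − 0.5X.
Mole fractions y_i = n_i/n_T; K_p = p_B / (p_C^2) with p_i = y_i·P.
Setting this equal to 0.159 atm^-1 and taking the physical root (0 < X < 1) gives X = 0.521.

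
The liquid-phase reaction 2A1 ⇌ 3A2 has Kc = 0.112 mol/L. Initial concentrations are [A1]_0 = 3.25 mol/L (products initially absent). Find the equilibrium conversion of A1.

Let X = conversion of A1; extent ξ = 3.25X/2 mol/L.
Concentrations: [A1] = 3.25 − 3.25X; [A2] = 4.88X.
Kc = [A2]^3 / ([A1]^2).
This equals 0.112 at X = 0.189 (the root in 0 < X < 1).

X = 0.189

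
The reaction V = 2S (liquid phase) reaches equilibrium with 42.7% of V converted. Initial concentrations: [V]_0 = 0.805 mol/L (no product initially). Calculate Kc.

Kc = 1.02 mol/L

Let X = conversion of V.
Concentrations: [V] = 0.805 − 0.805X; [S] = 1.61X.
At X = 0.427: [V] = 0.461, [S] = 0.687.
Kc = [S]^2 / ([V]) = 1.02 mol/L.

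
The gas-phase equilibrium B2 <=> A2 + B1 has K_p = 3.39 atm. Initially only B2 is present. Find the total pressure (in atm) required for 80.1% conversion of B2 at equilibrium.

Take 1 mol B2 as basis and let X be its fractional conversion, so ξ = X.
Mole table: n_B2 = 1 − X; n_A2 = X; n_B1 = X.
n_T = Σnᵢ = 1 + X.
K_p = p_A2 p_B1 / (p_B2) with p_i = (n_i/n_T)·P.
At X = 0.801: the mole-fraction product g(X) = Π y_i^ν_i = 1.79. Since K_p = g(X)·P^{1}, P = (K_p/g)^(1/1) = (3.39/1.79)^(1/1) = 1.89 atm.

P = 1.89 atm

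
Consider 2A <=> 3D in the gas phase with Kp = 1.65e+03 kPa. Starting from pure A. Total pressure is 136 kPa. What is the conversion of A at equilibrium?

X = 0.722

Let X = conversion of A (basis 1 mol A); extent of reaction ξ = 0.5X.
Moles: n_A = 1 − X; n_D = 1.5X.
n_T = Σnᵢ = 1 + 0.5X.
Mole fractions y_i = n_i/n_T; Kp = p_D^3 / (p_A^2) with p_i = y_i·P.
Substituting and setting equal to 1.65e+03 kPa gives a polynomial in X; the root in (0,1) is X = 0.722.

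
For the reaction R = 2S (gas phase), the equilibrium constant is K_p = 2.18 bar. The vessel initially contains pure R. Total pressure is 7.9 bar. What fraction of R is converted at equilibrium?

X = 0.254

Let X = conversion of R (basis 1 mol R); extent of reaction ξ = X.
Species balance: n_R = 1 − X; n_S = 2X.
n_T = Σnᵢ = 1 + X.
Mole fractions y_i = n_i/n_T; K_p = p_S^2 / (p_R) with p_i = y_i·P.
This yields a degree-2 equation in X; solving on (0,1), X = 0.254.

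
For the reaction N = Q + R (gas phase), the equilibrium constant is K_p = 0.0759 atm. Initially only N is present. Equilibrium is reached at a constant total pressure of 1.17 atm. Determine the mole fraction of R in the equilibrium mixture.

Take 1 mol N as basis and let X be its fractional conversion, so ξ = X.
Mole table: n_N = 1 − X; n_Q = X; n_R = X.
n_T = Σnᵢ = 1 + X.
Mole fractions y_i = n_i/n_T; K_p = p_Q p_R / (p_N) with p_i = y_i·P.
This yields a degree-2 equation in X; solving on (0,1), X = 0.247.
Then n_R = 0.247, n_T = 1.25, so y_R = 0.198.

y_R = 0.198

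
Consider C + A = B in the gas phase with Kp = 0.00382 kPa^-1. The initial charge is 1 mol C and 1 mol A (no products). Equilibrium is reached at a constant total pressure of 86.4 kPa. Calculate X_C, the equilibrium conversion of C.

X = 0.133

Let X = conversion of C (basis 1 mol C); extent of reaction ξ = X.
At extent ξ: n_C = 1 − X; n_A = 1 − X; n_B = X.
n_T = Σnᵢ = 2 − X.
Mole fractions y_i = n_i/n_T; Kp = p_B / (p_C p_A) with p_i = y_i·P.
Setting this equal to 0.00382 kPa^-1 and taking the physical root (0 < X < 1) gives X = 0.133.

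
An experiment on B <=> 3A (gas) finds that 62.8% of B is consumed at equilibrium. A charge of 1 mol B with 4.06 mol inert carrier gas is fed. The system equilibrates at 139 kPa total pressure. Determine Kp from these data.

Let X = conversion of B (basis 1 mol B); extent of reaction ξ = X.
At extent ξ: n_B = 1 − X; n_A = 3X; n_I = 4.06 (inert).
n_T = Σnᵢ = 5.06 + 2X.
At X = 0.628: n_B = 0.372, n_A = 1.88, n_T = 6.32.
p_i = (n_i/n_T)·P. Kp = p_A^3 / (p_B) = 8.71e+03 kPa^2.

Kp = 8.71e+03 kPa^2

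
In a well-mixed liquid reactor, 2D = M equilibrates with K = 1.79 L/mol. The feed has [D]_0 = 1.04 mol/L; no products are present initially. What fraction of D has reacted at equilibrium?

X = 0.599

Let X = conversion of D; extent ξ = 1.04X/2 mol/L.
Concentrations: [D] = 1.04 − 1.04X; [M] = 0.52X.
K = [M] / ([D]^2).
Equating to 1.79 L/mol: the physical root is X = 0.599.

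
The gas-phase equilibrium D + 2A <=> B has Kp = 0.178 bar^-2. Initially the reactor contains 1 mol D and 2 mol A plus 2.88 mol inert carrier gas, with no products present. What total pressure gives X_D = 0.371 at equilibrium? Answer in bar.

Basis: 1 mol D initially; let X = conversion of D. Extent ξ = X.
Moles: n_D = 1 − X; n_A = 2 − 2X; n_B = X; n_I = 2.88 (inert).
n_T = Σnᵢ = 5.88 − 2X.
Kp = p_B / (p_D p_A^2) with p_i = (n_i/n_T)·P.
At X = 0.371: the mole-fraction product g(X) = Π y_i^ν_i = 9.839. Since Kp = g(X)·P^{-2}, P = (g/Kp)^(1/2) = (9.839/0.178)^(1/2) = 7.43 bar.

P = 7.43 bar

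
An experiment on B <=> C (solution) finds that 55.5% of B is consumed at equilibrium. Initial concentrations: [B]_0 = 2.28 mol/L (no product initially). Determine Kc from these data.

Kc = 1.25

Let X = conversion of B.
Concentrations: [B] = 2.28 − 2.28X; [C] = 2.28X.
At X = 0.555: [B] = 1.01, [C] = 1.27.
Kc = [C] / ([B]) = 1.25.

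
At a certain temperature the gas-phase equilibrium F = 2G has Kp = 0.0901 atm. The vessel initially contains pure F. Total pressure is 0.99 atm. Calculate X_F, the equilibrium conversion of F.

X = 0.149

Take 1 mol F as basis and let X be its fractional conversion, so ξ = X.
Moles: n_F = 1 − X; n_G = 2X.
n_T = Σnᵢ = 1 + X.
Mole fractions y_i = n_i/n_T; Kp = p_G^2 / (p_F) with p_i = y_i·P.
Substituting and setting equal to 0.0901 atm gives a polynomial in X; the root in (0,1) is X = 0.149.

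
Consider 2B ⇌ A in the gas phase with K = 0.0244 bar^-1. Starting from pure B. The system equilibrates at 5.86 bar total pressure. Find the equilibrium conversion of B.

Take 1 mol B as basis and let X be its fractional conversion, so ξ = 0.5X.
Species balance: n_B = 1 − X; n_A = 0.5X.
Summing: n_T = 1 − 0.5X.
y_i = n_i/n_T, p_i = y_i·P. K = p_A / (p_B^2).
This yields a degree-2 equation in X; solving on (0,1), X = 0.202.

X = 0.202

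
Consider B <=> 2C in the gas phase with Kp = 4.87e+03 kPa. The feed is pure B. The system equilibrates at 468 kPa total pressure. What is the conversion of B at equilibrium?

X = 0.850

Basis: 1 mol B initially; let X = conversion of B. Extent ξ = X.
Mole table: n_B = 1 − X; n_C = 2X.
Total moles n_T = 1 + X.
y_i = n_i/n_T, p_i = y_i·P. Kp = p_C^2 / (p_B).
Substituting and setting equal to 4.87e+03 kPa gives a polynomial in X; the root in (0,1) is X = 0.850.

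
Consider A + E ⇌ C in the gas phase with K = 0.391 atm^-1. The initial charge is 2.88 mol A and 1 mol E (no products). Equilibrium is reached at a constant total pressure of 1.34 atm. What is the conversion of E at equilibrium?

X = 0.275

Let X = conversion of E (basis 1 mol E); extent of reaction ξ = X.
At extent ξ: n_A = 2.88 − X; n_E = 1 − X; n_C = X.
Total moles n_T = 3.88 − X.
y_i = n_i/n_T, p_i = y_i·P. K = p_C / (p_A p_E).
Substituting and setting equal to 0.391 atm^-1 gives a polynomial in X; the root in (0,1) is X = 0.275.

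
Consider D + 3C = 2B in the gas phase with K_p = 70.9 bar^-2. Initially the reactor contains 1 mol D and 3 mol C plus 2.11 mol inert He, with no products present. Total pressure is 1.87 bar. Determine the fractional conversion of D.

Basis: 1 mol D initially; let X = conversion of D. Extent ξ = X.
At extent ξ: n_D = 1 − X; n_C = 3 − 3X; n_B = 2X; n_I = 2.11 (inert).
n_T = Σnᵢ = 6.11 − 2X.
Mole fractions y_i = n_i/n_T; K_p = p_B^2 / (p_D p_C^3) with p_i = y_i·P.
Substituting and setting equal to 70.9 bar^-2 gives a polynomial in X; the root in (0,1) is X = 0.714.

X = 0.714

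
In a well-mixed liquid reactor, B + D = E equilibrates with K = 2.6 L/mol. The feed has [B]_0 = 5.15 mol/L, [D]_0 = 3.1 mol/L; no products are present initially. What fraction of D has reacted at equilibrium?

Let X = conversion of D; extent ξ = 3.1·X mol/L.
Concentrations: [B] = 5.15 − 3.1X; [D] = 3.1 − 3.1X; [E] = 3.1X.
K = [E] / ([B] [D]).
Solving K = 2.6 for X ∈ (0,1): X = 0.865.

X = 0.865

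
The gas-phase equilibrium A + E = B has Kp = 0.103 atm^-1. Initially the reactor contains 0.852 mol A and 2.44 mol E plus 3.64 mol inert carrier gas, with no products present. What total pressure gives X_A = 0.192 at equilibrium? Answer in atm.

Let X = conversion of A (basis 0.852 mol A); extent of reaction ξ = 0.852X.
At extent ξ: n_A = 0.852 − 0.852X; n_E = 2.44 − 0.852X; n_B = 0.852X; n_I = 3.64 (inert).
Summing: n_T = 6.93 − 0.852X.
Kp = p_B / (p_A p_E) with p_i = (n_i/n_T)·P.
At X = 0.192: the mole-fraction product g(X) = Π y_i^ν_i = 0.7065. Since Kp = g(X)·P^{-1}, P = (g/Kp)^(1/1) = (0.7065/0.103)^(1/1) = 6.86 atm.

P = 6.86 atm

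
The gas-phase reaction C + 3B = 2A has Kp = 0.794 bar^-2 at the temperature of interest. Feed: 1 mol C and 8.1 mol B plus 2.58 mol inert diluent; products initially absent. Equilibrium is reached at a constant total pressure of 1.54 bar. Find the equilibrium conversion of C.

X = 0.625

Let X = conversion of C (basis 1 mol C); extent of reaction ξ = X.
Mole table: n_C = 1 − X; n_B = 8.1 − 3X; n_A = 2X; n_I = 2.58 (inert).
Summing: n_T = 11.7 − 2X.
Mole fractions y_i = n_i/n_T; Kp = p_A^2 / (p_C p_B^3) with p_i = y_i·P.
Substituting and setting equal to 0.794 bar^-2 gives a polynomial in X; the root in (0,1) is X = 0.625.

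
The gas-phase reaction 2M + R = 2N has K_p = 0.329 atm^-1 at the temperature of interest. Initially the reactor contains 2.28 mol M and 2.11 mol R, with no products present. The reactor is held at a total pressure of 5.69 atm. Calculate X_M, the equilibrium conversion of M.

X = 0.467

Basis: 2.28 mol M initially; let X = conversion of M. Extent ξ = 1.14X.
At extent ξ: n_M = 2.28 − 2.28X; n_R = 2.11 − 1.14X; n_N = 2.28X.
Total moles n_T = 4.39 − 1.14X.
y_i = n_i/n_T, p_i = y_i·P. K_p = p_N^2 / (p_M^2 p_R).
Substituting and setting equal to 0.329 atm^-1 gives a polynomial in X; the root in (0,1) is X = 0.467.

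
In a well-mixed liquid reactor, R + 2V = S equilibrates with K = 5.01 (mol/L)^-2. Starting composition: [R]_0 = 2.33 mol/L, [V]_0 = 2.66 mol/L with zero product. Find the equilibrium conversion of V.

X = 0.839

Let X = conversion of V; extent ξ = 2.66X/2 mol/L.
Concentrations: [R] = 2.33 − 1.33X; [V] = 2.66 − 2.66X; [S] = 1.33X.
K = [S] / ([R] [V]^2).
Setting equal to 5.01 and solving for X on (0,1) gives X = 0.839.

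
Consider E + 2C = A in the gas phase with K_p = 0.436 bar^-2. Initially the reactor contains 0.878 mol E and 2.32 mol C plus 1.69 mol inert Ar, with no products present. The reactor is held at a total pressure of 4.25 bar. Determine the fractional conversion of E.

Take 0.878 mol E as basis and let X be its fractional conversion, so ξ = 0.878X.
Mole table: n_E = 0.878 − 0.878X; n_C = 2.32 − 1.76X; n_A = 0.878X; n_I = 1.69 (inert).
Summing: n_T = 4.89 − 1.76X.
y_i = n_i/n_T, p_i = y_i·P. K_p = p_A / (p_E p_C^2).
Setting this equal to 0.436 bar^-2 and taking the physical root (0 < X < 1) gives X = 0.503.

X = 0.503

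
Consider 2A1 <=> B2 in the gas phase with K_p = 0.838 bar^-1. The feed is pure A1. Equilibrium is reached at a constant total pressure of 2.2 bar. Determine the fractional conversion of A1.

X = 0.654

Let X = conversion of A1 (basis 1 mol A1); extent of reaction ξ = 0.5X.
Moles: n_A1 = 1 − X; n_B2 = 0.5X.
Summing: n_T = 1 − 0.5X.
With p_i = (n_i/n_T)P, K_p = p_B2 / (p_A1^2).
Equating to 0.838 bar^-1 and solving on 0 < X < 1: X = 0.654.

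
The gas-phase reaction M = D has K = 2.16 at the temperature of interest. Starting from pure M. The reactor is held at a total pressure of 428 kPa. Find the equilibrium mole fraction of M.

Let X = conversion of M (basis 1 mol M); extent of reaction ξ = X.
Mole table: n_M = 1 − X; n_D = X.
Since Δν = 0, n_T = 1 throughout.
With p_i = (n_i/n_T)P, K = p_D / (p_M).
Setting this equal to 2.16 and taking the physical root (0 < X < 1) gives X = 0.684.
Then n_M = 0.316, n_T = 1, so y_M = 0.316.

y_M = 0.316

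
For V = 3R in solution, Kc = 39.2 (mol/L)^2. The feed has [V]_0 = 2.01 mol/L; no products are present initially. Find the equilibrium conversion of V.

Let X = conversion of V; extent ξ = 2.01·X mol/L.
Concentrations: [V] = 2.01 − 2.01X; [R] = 6.03X.
Kc = [R]^3 / ([V]).
Solving Kc = 39.2 for X ∈ (0,1): X = 0.546.

X = 0.546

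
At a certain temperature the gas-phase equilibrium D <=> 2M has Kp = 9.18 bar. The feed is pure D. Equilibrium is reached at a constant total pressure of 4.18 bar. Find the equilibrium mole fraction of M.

Take 1 mol D as basis and let X be its fractional conversion, so ξ = X.
Species balance: n_D = 1 − X; n_M = 2X.
Summing: n_T = 1 + X.
y_i = n_i/n_T, p_i = y_i·P. Kp = p_M^2 / (p_D).
Setting this equal to 9.18 bar and taking the physical root (0 < X < 1) gives X = 0.595.
Then n_M = 1.19, n_T = 1.6, so y_M = 0.746.

y_M = 0.746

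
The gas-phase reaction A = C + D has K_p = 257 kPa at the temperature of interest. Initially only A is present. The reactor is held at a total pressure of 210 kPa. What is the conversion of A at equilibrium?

Take 1 mol A as basis and let X be its fractional conversion, so ξ = X.
At extent ξ: n_A = 1 − X; n_C = X; n_D = X.
Total moles n_T = 1 + X.
y_i = n_i/n_T, p_i = y_i·P. K_p = p_C p_D / (p_A).
Substituting and setting equal to 257 kPa gives a polynomial in X; the root in (0,1) is X = 0.742.

X = 0.742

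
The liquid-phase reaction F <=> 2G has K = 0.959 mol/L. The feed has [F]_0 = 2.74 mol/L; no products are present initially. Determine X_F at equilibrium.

X = 0.255

Let X = conversion of F; extent ξ = 2.74·X mol/L.
Concentrations: [F] = 2.74 − 2.74X; [G] = 5.48X.
K = [G]^2 / ([F]).
Setting equal to 0.959 and solving for X on (0,1) gives X = 0.255.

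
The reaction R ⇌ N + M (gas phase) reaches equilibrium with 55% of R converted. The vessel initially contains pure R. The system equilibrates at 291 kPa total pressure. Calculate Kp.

Basis: 1 mol R initially; let X = conversion of R. Extent ξ = X.
Mole table: n_R = 1 − X; n_N = X; n_M = X.
Total moles n_T = 1 + X.
At X = 0.55: n_R = 0.45, n_N = 0.55, n_M = 0.55, n_T = 1.55.
p_i = (n_i/n_T)·P. Kp = p_N p_M / (p_R) = 126 kPa.

Kp = 126 kPa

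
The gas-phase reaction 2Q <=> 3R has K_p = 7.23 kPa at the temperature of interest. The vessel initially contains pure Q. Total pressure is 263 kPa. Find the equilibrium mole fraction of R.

Basis: 1 mol Q initially; let X = conversion of Q. Extent ξ = 0.5X.
At extent ξ: n_Q = 1 − X; n_R = 1.5X.
Summing: n_T = 1 + 0.5X.
Mole fractions y_i = n_i/n_T; K_p = p_R^3 / (p_Q^2) with p_i = y_i·P.
This yields a degree-3 equation in X; solving on (0,1), X = 0.181.
Then n_R = 0.272, n_T = 1.09, so y_R = 0.249.

y_R = 0.249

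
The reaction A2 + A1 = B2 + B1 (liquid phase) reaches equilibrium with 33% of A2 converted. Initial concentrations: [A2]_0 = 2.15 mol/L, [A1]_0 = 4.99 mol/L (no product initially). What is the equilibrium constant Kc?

Let X = conversion of A2.
Concentrations: [A2] = 2.15 − 2.15X; [A1] = 4.99 − 2.15X; [B2] = 2.15X; [B1] = 2.15X.
At X = 0.33: [A2] = 1.44, [A1] = 4.28, [B2] = 0.71, [B1] = 0.71.
Kc = [B2] [B1] / ([A2] [A1]) = 0.0816.

Kc = 0.0816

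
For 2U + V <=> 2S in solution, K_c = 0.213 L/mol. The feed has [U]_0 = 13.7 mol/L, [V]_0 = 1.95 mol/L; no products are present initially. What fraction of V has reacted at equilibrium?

Let X = conversion of V; extent ξ = 1.95·X mol/L.
Concentrations: [U] = 13.7 − 3.9X; [V] = 1.95 − 1.95X; [S] = 3.9X.
K_c = [S]^2 / ([U]^2 [V]).
Equating to 0.213 L/mol: the physical root is X = 0.794.

X = 0.794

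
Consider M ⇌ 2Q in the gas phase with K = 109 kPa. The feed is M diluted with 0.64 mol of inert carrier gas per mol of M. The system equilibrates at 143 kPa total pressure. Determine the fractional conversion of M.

X = 0.464

Take 1 mol M as basis and let X be its fractional conversion, so ξ = X.
Species balance: n_M = 1 − X; n_Q = 2X; n_I = 0.64 (inert).
n_T = Σnᵢ = 1.64 + X.
y_i = n_i/n_T, p_i = y_i·P. K = p_Q^2 / (p_M).
This yields a degree-2 equation in X; solving on (0,1), X = 0.464.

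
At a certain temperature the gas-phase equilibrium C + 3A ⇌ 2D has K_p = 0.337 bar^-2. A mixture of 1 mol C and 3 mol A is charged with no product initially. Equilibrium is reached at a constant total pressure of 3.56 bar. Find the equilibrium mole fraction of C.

Take 1 mol C as basis and let X be its fractional conversion, so ξ = X.
At extent ξ: n_C = 1 − X; n_A = 3 − 3X; n_D = 2X.
n_T = Σnᵢ = 4 − 2X.
y_i = n_i/n_T, p_i = y_i·P. K_p = p_D^2 / (p_C p_A^3).
Setting this equal to 0.337 bar^-2 and taking the physical root (0 < X < 1) gives X = 0.479.
Then n_C = 0.521, n_T = 3.04, so y_C = 0.171.

y_C = 0.171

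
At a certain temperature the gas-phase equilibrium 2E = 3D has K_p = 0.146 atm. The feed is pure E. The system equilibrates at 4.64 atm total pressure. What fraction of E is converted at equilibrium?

Let X = conversion of E (basis 1 mol E); extent of reaction ξ = 0.5X.
Species balance: n_E = 1 − X; n_D = 1.5X.
Total moles n_T = 1 + 0.5X.
Mole fractions y_i = n_i/n_T; K_p = p_D^3 / (p_E^2) with p_i = y_i·P.
Substituting and setting equal to 0.146 atm gives a polynomial in X; the root in (0,1) is X = 0.189.

X = 0.189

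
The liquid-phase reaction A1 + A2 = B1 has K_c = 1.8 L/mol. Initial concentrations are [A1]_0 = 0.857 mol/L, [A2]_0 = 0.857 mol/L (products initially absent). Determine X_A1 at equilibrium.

Let X = conversion of A1; extent ξ = 0.857·X mol/L.
Concentrations: [A1] = 0.857 − 0.857X; [A2] = 0.857 − 0.857X; [B1] = 0.857X.
K_c = [B1] / ([A1] [A2]).
Solving K_c = 1.8 for X ∈ (0,1): X = 0.456.

X = 0.456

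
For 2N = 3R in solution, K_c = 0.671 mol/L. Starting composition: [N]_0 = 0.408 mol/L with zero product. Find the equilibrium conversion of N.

Let X = conversion of N; extent ξ = 0.408X/2 mol/L.
Concentrations: [N] = 0.408 − 0.408X; [R] = 0.612X.
K_c = [R]^3 / ([N]^2).
This equals 0.671 at X = 0.497 (the root in 0 < X < 1).

X = 0.497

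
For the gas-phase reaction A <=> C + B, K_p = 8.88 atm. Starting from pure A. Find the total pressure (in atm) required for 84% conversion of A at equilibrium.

P = 3.71 atm

Take 1 mol A as basis and let X be its fractional conversion, so ξ = X.
At extent ξ: n_A = 1 − X; n_C = X; n_B = X.
Total moles n_T = 1 + X.
K_p = p_C p_B / (p_A) with p_i = (n_i/n_T)·P.
At X = 0.84: the mole-fraction product g(X) = Π y_i^ν_i = 2.397. Since K_p = g(X)·P^{1}, P = (K_p/g)^(1/1) = (8.88/2.397)^(1/1) = 3.71 atm.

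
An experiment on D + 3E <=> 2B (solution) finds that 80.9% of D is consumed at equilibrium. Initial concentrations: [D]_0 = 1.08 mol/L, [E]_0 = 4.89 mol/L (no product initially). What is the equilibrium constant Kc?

Kc = 1.27 (mol/L)^-2

Let X = conversion of D.
Concentrations: [D] = 1.08 − 1.08X; [E] = 4.89 − 3.24X; [B] = 2.16X.
At X = 0.809: [D] = 0.206, [E] = 2.27, [B] = 1.75.
Kc = [B]^2 / ([D] [E]^3) = 1.27 (mol/L)^-2.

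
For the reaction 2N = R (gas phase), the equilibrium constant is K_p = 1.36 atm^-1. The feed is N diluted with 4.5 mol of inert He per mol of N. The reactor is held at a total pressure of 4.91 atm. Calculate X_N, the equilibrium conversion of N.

Let X = conversion of N (basis 1 mol N); extent of reaction ξ = 0.5X.
Moles: n_N = 1 − X; n_R = 0.5X; n_I = 4.5 (inert).
Summing: n_T = 5.5 − 0.5X.
y_i = n_i/n_T, p_i = y_i·P. K_p = p_R / (p_N^2).
This yields a degree-2 equation in X; solving on (0,1), X = 0.540.

X = 0.540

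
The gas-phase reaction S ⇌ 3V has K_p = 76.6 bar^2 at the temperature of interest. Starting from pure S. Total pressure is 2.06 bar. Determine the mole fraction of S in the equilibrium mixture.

y_S = 0.048

Let X = conversion of S (basis 1 mol S); extent of reaction ξ = X.
Species balance: n_S = 1 − X; n_V = 3X.
n_T = Σnᵢ = 1 + 2X.
With p_i = (n_i/n_T)P, K_p = p_V^3 / (p_S).
Setting this equal to 76.6 bar^2 and taking the physical root (0 < X < 1) gives X = 0.869.
Then n_S = 0.131, n_T = 2.74, so y_S = 0.048.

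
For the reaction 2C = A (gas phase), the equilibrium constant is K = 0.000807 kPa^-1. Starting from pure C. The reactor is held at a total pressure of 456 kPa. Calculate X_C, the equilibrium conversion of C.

Let X = conversion of C (basis 1 mol C); extent of reaction ξ = 0.5X.
At extent ξ: n_C = 1 − X; n_A = 0.5X.
Summing: n_T = 1 − 0.5X.
Mole fractions y_i = n_i/n_T; K = p_A / (p_C^2) with p_i = y_i·P.
Substituting and setting equal to 0.000807 kPa^-1 gives a polynomial in X; the root in (0,1) is X = 0.364.

X = 0.364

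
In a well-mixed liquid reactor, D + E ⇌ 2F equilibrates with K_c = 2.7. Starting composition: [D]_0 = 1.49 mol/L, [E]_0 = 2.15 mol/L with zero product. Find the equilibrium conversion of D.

Let X = conversion of D; extent ξ = 1.49·X mol/L.
Concentrations: [D] = 1.49 − 1.49X; [E] = 2.15 − 1.49X; [F] = 2.98X.
K_c = [F]^2 / ([D] [E]).
Solving K_c = 2.7 for X ∈ (0,1): X = 0.534.

X = 0.534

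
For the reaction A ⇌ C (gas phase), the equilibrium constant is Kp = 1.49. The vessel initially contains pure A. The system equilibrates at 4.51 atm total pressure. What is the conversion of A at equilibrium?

X = 0.598

Basis: 1 mol A initially; let X = conversion of A. Extent ξ = X.
Moles: n_A = 1 − X; n_C = X.
Total moles n_T = 1 (Δν = 0, constant).
y_i = n_i/n_T, p_i = y_i·P. Kp = p_C / (p_A).
This yields a degree-1 equation in X; solving on (0,1), X = 0.598.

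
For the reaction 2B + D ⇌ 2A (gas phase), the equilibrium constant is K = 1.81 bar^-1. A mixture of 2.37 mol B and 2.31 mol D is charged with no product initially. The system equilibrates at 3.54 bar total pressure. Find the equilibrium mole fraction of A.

Basis: 2.37 mol B initially; let X = conversion of B. Extent ξ = 1.19X.
Species balance: n_B = 2.37 − 2.37X; n_D = 2.31 − 1.19X; n_A = 2.37X.
n_T = Σnᵢ = 4.68 − 1.19X.
Mole fractions y_i = n_i/n_T; K = p_A^2 / (p_B^2 p_D) with p_i = y_i·P.
Substituting and setting equal to 1.81 bar^-1 gives a polynomial in X; the root in (0,1) is X = 0.616.
Then n_A = 1.46, n_T = 3.95, so y_A = 0.369.

y_A = 0.369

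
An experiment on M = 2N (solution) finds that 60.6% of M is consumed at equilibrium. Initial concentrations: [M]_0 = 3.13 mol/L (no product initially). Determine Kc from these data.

Let X = conversion of M.
Concentrations: [M] = 3.13 − 3.13X; [N] = 6.26X.
At X = 0.606: [M] = 1.23, [N] = 3.79.
Kc = [N]^2 / ([M]) = 11.7 mol/L.

Kc = 11.7 mol/L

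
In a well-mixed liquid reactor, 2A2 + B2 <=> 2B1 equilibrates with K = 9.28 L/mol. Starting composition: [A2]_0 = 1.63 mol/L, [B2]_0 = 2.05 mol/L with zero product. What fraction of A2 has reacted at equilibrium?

Let X = conversion of A2; extent ξ = 1.63X/2 mol/L.
Concentrations: [A2] = 1.63 − 1.63X; [B2] = 2.05 − 0.815X; [B1] = 1.63X.
K = [B1]^2 / ([A2]^2 [B2]).
Solving K = 9.28 for X ∈ (0,1): X = 0.784.

X = 0.784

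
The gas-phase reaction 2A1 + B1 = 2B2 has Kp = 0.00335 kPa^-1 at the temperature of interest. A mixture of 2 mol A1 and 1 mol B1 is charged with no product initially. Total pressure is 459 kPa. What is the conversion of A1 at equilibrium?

Let X = conversion of A1 (basis 2 mol A1); extent of reaction ξ = X.
Species balance: n_A1 = 2 − 2X; n_B1 = 1 − X; n_B2 = 2X.
Total moles n_T = 3 − X.
y_i = n_i/n_T, p_i = y_i·P. Kp = p_B2^2 / (p_A1^2 p_B1).
Setting this equal to 0.00335 kPa^-1 and taking the physical root (0 < X < 1) gives X = 0.377.

X = 0.377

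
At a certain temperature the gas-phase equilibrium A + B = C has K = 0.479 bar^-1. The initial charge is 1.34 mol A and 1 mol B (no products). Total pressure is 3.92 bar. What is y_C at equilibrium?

Basis: 1 mol B initially; let X = conversion of B. Extent ξ = X.
At extent ξ: n_A = 1.34 − X; n_B = 1 − X; n_C = X.
n_T = Σnᵢ = 2.34 − X.
With p_i = (n_i/n_T)P, K = p_C / (p_A p_B).
Equating to 0.479 bar^-1 and solving on 0 < X < 1: X = 0.467.
Then n_C = 0.467, n_T = 1.87, so y_C = 0.249.

y_C = 0.249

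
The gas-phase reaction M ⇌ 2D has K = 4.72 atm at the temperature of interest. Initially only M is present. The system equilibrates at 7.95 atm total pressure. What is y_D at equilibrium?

Take 1 mol M as basis and let X be its fractional conversion, so ξ = X.
Moles: n_M = 1 − X; n_D = 2X.
Summing: n_T = 1 + X.
With p_i = (n_i/n_T)P, K = p_D^2 / (p_M).
This yields a degree-2 equation in X; solving on (0,1), X = 0.360.
Then n_D = 0.719, n_T = 1.36, so y_D = 0.529.

y_D = 0.529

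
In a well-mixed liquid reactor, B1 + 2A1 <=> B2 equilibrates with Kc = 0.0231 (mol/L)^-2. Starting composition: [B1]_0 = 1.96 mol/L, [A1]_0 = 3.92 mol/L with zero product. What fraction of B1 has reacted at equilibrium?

Let X = conversion of B1; extent ξ = 1.96·X mol/L.
Concentrations: [B1] = 1.96 − 1.96X; [A1] = 3.92 − 3.92X; [B2] = 1.96X.
Kc = [B2] / ([B1] [A1]^2).
Setting equal to 0.0231 and solving for X on (0,1) gives X = 0.189.

X = 0.189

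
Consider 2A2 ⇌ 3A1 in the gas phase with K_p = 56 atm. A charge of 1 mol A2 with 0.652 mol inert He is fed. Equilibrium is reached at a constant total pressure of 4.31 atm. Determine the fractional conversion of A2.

Let X = conversion of A2 (basis 1 mol A2); extent of reaction ξ = 0.5X.
Species balance: n_A2 = 1 − X; n_A1 = 1.5X; n_I = 0.652 (inert).
Summing: n_T = 1.65 + 0.5X.
y_i = n_i/n_T, p_i = y_i·P. K_p = p_A1^3 / (p_A2^2).
Equating to 56 atm and solving on 0 < X < 1: X = 0.762.

X = 0.762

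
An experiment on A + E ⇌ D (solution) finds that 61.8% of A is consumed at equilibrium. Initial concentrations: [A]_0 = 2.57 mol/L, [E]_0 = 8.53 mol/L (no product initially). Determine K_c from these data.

Let X = conversion of A.
Concentrations: [A] = 2.57 − 2.57X; [E] = 8.53 − 2.57X; [D] = 2.57X.
At X = 0.618: [A] = 0.982, [E] = 6.94, [D] = 1.59.
K_c = [D] / ([A] [E]) = 0.233 L/mol.

K_c = 0.233 L/mol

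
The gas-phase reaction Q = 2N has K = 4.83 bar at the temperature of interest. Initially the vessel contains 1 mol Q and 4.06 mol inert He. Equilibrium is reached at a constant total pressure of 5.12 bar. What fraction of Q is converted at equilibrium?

Let X = conversion of Q (basis 1 mol Q); extent of reaction ξ = X.
Mole table: n_Q = 1 − X; n_N = 2X; n_I = 4.06 (inert).
Total moles n_T = 5.06 + X.
y_i = n_i/n_T, p_i = y_i·P. K = p_N^2 / (p_Q).
Substituting and setting equal to 4.83 bar gives a polynomial in X; the root in (0,1) is X = 0.669.

X = 0.669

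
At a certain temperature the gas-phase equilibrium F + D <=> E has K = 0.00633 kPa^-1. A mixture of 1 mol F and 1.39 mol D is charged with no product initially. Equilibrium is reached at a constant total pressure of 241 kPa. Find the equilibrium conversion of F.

Take 1 mol F as basis and let X be its fractional conversion, so ξ = X.
Mole table: n_F = 1 − X; n_D = 1.39 − X; n_E = X.
Summing: n_T = 2.39 − X.
y_i = n_i/n_T, p_i = y_i·P. K = p_E / (p_F p_D).
This yields a degree-2 equation in X; solving on (0,1), X = 0.428.

X = 0.428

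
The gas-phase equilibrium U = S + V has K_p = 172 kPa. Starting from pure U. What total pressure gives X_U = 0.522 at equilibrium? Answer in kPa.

Take 1 mol U as basis and let X be its fractional conversion, so ξ = X.
Moles: n_U = 1 − X; n_S = X; n_V = X.
Total moles n_T = 1 + X.
K_p = p_S p_V / (p_U) with p_i = (n_i/n_T)·P.
At X = 0.522: the mole-fraction product g(X) = Π y_i^ν_i = 0.3745. Since K_p = g(X)·P^{1}, P = (K_p/g)^(1/1) = (172/0.3745)^(1/1) = 459 kPa.

P = 459 kPa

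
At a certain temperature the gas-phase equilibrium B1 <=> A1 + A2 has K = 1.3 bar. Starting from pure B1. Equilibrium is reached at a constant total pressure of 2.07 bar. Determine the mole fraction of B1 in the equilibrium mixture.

Basis: 1 mol B1 initially; let X = conversion of B1. Extent ξ = X.
Species balance: n_B1 = 1 − X; n_A1 = X; n_A2 = X.
Total moles n_T = 1 + X.
Mole fractions y_i = n_i/n_T; K = p_A1 p_A2 / (p_B1) with p_i = y_i·P.
Substituting and setting equal to 1.3 bar gives a polynomial in X; the root in (0,1) is X = 0.621.
Then n_B1 = 0.379, n_T = 1.62, so y_B1 = 0.234.

y_B1 = 0.234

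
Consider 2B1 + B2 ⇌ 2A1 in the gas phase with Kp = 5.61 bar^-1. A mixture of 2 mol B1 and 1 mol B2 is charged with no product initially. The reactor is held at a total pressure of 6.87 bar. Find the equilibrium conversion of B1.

X = 0.694

Let X = conversion of B1 (basis 2 mol B1); extent of reaction ξ = X.
Mole table: n_B1 = 2 − 2X; n_B2 = 1 − X; n_A1 = 2X.
Summing: n_T = 3 − X.
With p_i = (n_i/n_T)P, Kp = p_A1^2 / (p_B1^2 p_B2).
Setting this equal to 5.61 bar^-1 and taking the physical root (0 < X < 1) gives X = 0.694.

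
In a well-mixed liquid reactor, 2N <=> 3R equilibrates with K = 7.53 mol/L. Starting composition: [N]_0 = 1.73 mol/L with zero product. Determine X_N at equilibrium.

X = 0.595

Let X = conversion of N; extent ξ = 1.73X/2 mol/L.
Concentrations: [N] = 1.73 − 1.73X; [R] = 2.59X.
K = [R]^3 / ([N]^2).
Equating to 7.53 mol/L: the physical root is X = 0.595.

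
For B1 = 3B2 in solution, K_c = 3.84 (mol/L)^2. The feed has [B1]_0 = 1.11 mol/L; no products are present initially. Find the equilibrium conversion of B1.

Let X = conversion of B1; extent ξ = 1.11·X mol/L.
Concentrations: [B1] = 1.11 − 1.11X; [B2] = 3.33X.
K_c = [B2]^3 / ([B1]).
Setting equal to 3.84 and solving for X on (0,1) gives X = 0.409.

X = 0.409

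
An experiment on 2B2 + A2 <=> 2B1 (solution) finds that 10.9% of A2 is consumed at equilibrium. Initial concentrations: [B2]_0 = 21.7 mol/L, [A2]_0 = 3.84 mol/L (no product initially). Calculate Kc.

Let X = conversion of A2.
Concentrations: [B2] = 21.7 − 7.68X; [A2] = 3.84 − 3.84X; [B1] = 7.68X.
At X = 0.109: [B2] = 20.9, [A2] = 3.42, [B1] = 0.837.
Kc = [B1]^2 / ([B2]^2 [A2]) = 0.000471 L/mol.

Kc = 0.000471 L/mol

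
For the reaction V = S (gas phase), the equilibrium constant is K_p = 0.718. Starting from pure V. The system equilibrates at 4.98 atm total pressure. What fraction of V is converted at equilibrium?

X = 0.418

Basis: 1 mol V initially; let X = conversion of V. Extent ξ = X.
Moles: n_V = 1 − X; n_S = X.
n_T stays at 1 (no change in mole number).
y_i = n_i/n_T, p_i = y_i·P. K_p = p_S / (p_V).
Setting this equal to 0.718 and taking the physical root (0 < X < 1) gives X = 0.418.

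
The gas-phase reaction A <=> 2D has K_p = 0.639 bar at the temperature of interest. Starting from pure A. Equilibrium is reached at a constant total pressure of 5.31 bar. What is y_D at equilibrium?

Take 1 mol A as basis and let X be its fractional conversion, so ξ = X.
Moles: n_A = 1 − X; n_D = 2X.
Summing: n_T = 1 + X.
With p_i = (n_i/n_T)P, K_p = p_D^2 / (p_A).
Equating to 0.639 bar and solving on 0 < X < 1: X = 0.171.
Then n_D = 0.342, n_T = 1.17, so y_D = 0.292.

y_D = 0.292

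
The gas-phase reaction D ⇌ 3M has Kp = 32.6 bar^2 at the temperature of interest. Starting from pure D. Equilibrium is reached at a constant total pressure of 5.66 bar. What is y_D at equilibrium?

Take 1 mol D as basis and let X be its fractional conversion, so ξ = X.
At extent ξ: n_D = 1 − X; n_M = 3X.
n_T = Σnᵢ = 1 + 2X.
Mole fractions y_i = n_i/n_T; Kp = p_M^3 / (p_D) with p_i = y_i·P.
Setting this equal to 32.6 bar^2 and taking the physical root (0 < X < 1) gives X = 0.420.
Then n_D = 0.58, n_T = 1.84, so y_D = 0.315.

y_D = 0.315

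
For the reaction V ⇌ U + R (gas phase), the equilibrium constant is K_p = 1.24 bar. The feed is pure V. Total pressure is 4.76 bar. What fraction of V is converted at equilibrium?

Let X = conversion of V (basis 1 mol V); extent of reaction ξ = X.
Moles: n_V = 1 − X; n_U = X; n_R = X.
Summing: n_T = 1 + X.
Mole fractions y_i = n_i/n_T; K_p = p_U p_R / (p_V) with p_i = y_i·P.
Equating to 1.24 bar and solving on 0 < X < 1: X = 0.455.

X = 0.455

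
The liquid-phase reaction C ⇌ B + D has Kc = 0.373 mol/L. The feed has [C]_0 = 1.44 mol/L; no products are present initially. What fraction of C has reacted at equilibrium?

X = 0.396

Let X = conversion of C; extent ξ = 1.44·X mol/L.
Concentrations: [C] = 1.44 − 1.44X; [B] = 1.44X; [D] = 1.44X.
Kc = [B] [D] / ([C]).
Solving Kc = 0.373 for X ∈ (0,1): X = 0.396.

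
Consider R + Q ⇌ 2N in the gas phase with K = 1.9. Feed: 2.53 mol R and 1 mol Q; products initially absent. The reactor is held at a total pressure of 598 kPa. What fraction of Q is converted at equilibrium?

Basis: 1 mol Q initially; let X = conversion of Q. Extent ξ = X.
At extent ξ: n_R = 2.53 − X; n_Q = 1 − X; n_N = 2X.
Since Δν = 0, n_T = 3.53 throughout.
Mole fractions y_i = n_i/n_T; K = p_N^2 / (p_R p_Q) with p_i = y_i·P.
Equating to 1.9 and solving on 0 < X < 1: X = 0.603.

X = 0.603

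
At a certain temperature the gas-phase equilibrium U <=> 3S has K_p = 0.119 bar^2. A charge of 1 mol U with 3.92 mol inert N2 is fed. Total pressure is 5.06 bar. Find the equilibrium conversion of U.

Basis: 1 mol U initially; let X = conversion of U. Extent ξ = X.
Mole table: n_U = 1 − X; n_S = 3X; n_I = 3.92 (inert).
Total moles n_T = 4.92 + 2X.
With p_i = (n_i/n_T)P, K_p = p_S^3 / (p_U).
Equating to 0.119 bar^2 and solving on 0 < X < 1: X = 0.158.

X = 0.158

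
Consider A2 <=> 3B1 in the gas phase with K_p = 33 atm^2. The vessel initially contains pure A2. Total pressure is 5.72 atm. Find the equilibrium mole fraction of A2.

y_A2 = 0.317

Let X = conversion of A2 (basis 1 mol A2); extent of reaction ξ = X.
Species balance: n_A2 = 1 − X; n_B1 = 3X.
n_T = Σnᵢ = 1 + 2X.
y_i = n_i/n_T, p_i = y_i·P. K_p = p_B1^3 / (p_A2).
This yields a degree-3 equation in X; solving on (0,1), X = 0.419.
Then n_A2 = 0.581, n_T = 1.84, so y_A2 = 0.317.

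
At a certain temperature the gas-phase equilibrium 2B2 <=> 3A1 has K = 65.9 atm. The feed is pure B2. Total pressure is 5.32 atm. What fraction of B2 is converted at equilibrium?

Take 1 mol B2 as basis and let X be its fractional conversion, so ξ = 0.5X.
Mole table: n_B2 = 1 − X; n_A1 = 1.5X.
Summing: n_T = 1 + 0.5X.
y_i = n_i/n_T, p_i = y_i·P. K = p_A1^3 / (p_B2^2).
Equating to 65.9 atm and solving on 0 < X < 1: X = 0.724.

X = 0.724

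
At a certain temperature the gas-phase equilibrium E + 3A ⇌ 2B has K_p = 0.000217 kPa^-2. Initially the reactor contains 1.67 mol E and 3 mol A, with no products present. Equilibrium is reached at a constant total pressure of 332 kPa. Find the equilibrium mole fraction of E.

y_E = 0.299

Basis: 3 mol A initially; let X = conversion of A. Extent ξ = X.
Mole table: n_E = 1.67 − X; n_A = 3 − 3X; n_B = 2X.
Total moles n_T = 4.67 − 2X.
y_i = n_i/n_T, p_i = y_i·P. K_p = p_B^2 / (p_E p_A^3).
Equating to 0.000217 kPa^-2 and solving on 0 < X < 1: X = 0.683.
Then n_E = 0.987, n_T = 3.3, so y_E = 0.299.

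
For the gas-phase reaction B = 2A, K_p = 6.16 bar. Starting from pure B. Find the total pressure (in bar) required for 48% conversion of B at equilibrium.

Basis: 1 mol B initially; let X = conversion of B. Extent ξ = X.
Moles: n_B = 1 − X; n_A = 2X.
n_T = Σnᵢ = 1 + X.
K_p = p_A^2 / (p_B) with p_i = (n_i/n_T)·P.
At X = 0.48: the mole-fraction product g(X) = Π y_i^ν_i = 1.198. Since K_p = g(X)·P^{1}, P = (K_p/g)^(1/1) = (6.16/1.198)^(1/1) = 5.14 bar.

P = 5.14 bar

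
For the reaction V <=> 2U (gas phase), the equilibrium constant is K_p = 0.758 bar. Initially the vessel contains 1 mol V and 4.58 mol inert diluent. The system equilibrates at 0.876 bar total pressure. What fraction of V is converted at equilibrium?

Basis: 1 mol V initially; let X = conversion of V. Extent ξ = X.
Species balance: n_V = 1 − X; n_U = 2X; n_I = 4.58 (inert).
Total moles n_T = 5.58 + X.
With p_i = (n_i/n_T)P, K_p = p_U^2 / (p_V).
Substituting and setting equal to 0.758 bar gives a polynomial in X; the root in (0,1) is X = 0.669.

X = 0.669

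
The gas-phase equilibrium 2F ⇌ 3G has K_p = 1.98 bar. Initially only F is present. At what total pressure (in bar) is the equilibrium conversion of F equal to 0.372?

P = 5.33 bar

Basis: 1 mol F initially; let X = conversion of F. Extent ξ = 0.5X.
Species balance: n_F = 1 − X; n_G = 1.5X.
Total moles n_T = 1 + 0.5X.
K_p = p_G^3 / (p_F^2) with p_i = (n_i/n_T)·P.
At X = 0.372: the mole-fraction product g(X) = Π y_i^ν_i = 0.3714. Since K_p = g(X)·P^{1}, P = (K_p/g)^(1/1) = (1.98/0.3714)^(1/1) = 5.33 bar.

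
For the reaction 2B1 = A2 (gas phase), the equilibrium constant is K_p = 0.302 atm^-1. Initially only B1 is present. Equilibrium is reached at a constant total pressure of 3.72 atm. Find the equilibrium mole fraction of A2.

Let X = conversion of B1 (basis 1 mol B1); extent of reaction ξ = 0.5X.
Mole table: n_B1 = 1 − X; n_A2 = 0.5X.
Summing: n_T = 1 − 0.5X.
Mole fractions y_i = n_i/n_T; K_p = p_A2 / (p_B1^2) with p_i = y_i·P.
Substituting and setting equal to 0.302 atm^-1 gives a polynomial in X; the root in (0,1) is X = 0.573.
Then n_A2 = 0.287, n_T = 0.713, so y_A2 = 0.402.

y_A2 = 0.402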